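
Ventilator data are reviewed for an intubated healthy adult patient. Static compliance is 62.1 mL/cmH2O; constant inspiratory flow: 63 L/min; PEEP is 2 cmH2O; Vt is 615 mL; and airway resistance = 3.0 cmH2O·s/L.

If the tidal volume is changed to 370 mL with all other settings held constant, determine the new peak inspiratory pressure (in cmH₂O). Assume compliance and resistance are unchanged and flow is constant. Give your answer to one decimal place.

Flow: 63 L/min ÷ 60 = 1.05 L/s.
PIP = Vt/C + R·V̇ + PEEP (constant-flow equation of motion).
Only the elastic term changes: ΔPIP = ΔVt / C = (370 − 615) / 62.1 = -3.945 cmH2O.
Original PIP = 615/62.1 + 3.0×1.05 + 2 = 15.053 cmH2O; new PIP = 15.053 + (-3.945) = 11.108 cmH2O.

11.1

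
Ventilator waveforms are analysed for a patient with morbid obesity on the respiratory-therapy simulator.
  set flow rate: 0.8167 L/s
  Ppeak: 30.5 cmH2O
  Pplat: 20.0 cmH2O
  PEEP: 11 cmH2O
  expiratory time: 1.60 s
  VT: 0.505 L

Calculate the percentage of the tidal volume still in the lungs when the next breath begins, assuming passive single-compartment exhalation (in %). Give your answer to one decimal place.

R = (PIP − Pplat)/V̇ = (30.5 − 20.0) / 0.8167 = 10.5/0.8167 = 12.857 cmH2O·s/L.
C = Vt/(Pplat − PEEP) = 505.0 / (20.0 − 11) = 505.0/9.0 = 56.111 mL/cmH2O.
τ = R × C = 12.857 × 0.05611 L/cmH2O = 0.7214 s.
Fraction remaining at end-expiration = e^(−Te/τ) = e^(−1.60/0.7214) = 0.1088 → 10.88%.

10.9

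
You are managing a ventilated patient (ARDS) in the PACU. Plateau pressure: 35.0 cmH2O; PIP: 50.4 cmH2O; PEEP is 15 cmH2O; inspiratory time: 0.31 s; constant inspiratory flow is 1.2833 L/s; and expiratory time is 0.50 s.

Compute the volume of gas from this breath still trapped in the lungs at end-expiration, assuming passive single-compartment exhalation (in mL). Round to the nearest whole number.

49

Vt = flow × Ti = 1.2833 L/s × 0.31 s × 1000 mL/L = 397.82 mL.
R = (PIP − Pplat)/V̇ = (50.4 − 35.0) / 1.2833 = 15.4/1.2833 = 12.0 cmH2O·s/L.
C = Vt/(Pplat − PEEP) = 397.82 / (35.0 − 15) = 397.82/20.0 = 19.891 mL/cmH2O.
τ = R × C = 12.0 × 0.01989 L/cmH2O = 0.2387 s.
Fraction remaining = e^(−Te/τ) = e^(−0.50/0.2387) = 0.1231.
Trapped volume = 397.82 × 0.1231 = 48.972 mL.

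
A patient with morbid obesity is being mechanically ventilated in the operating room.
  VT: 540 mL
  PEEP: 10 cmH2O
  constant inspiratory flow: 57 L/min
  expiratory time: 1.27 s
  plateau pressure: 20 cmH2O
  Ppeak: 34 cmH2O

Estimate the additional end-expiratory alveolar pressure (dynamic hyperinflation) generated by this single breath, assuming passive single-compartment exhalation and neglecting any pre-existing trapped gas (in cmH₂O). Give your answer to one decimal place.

2.0

Flow: 57 L/min ÷ 60 = 0.95 L/s.
R = (PIP − Pplat)/V̇ = (34 − 20) / 0.95 = 14.0/0.95 = 14.737 cmH2O·s/L.
C = Vt/(Pplat − PEEP) = 540.0 / (20 − 10) = 540.0/10.0 = 54.0 mL/cmH2O.
τ = R × C = 14.737 × 0.054 L/cmH2O = 0.7958 s.
Fraction remaining = e^(−Te/τ) = e^(−1.27/0.7958) = 0.2027; trapped volume = 540.0 × 0.2027 = 109.46 mL.
Additional alveolar pressure from trapping ≈ V_trapped / C = 109.46 / 54.0 = 2.027 cmH2O.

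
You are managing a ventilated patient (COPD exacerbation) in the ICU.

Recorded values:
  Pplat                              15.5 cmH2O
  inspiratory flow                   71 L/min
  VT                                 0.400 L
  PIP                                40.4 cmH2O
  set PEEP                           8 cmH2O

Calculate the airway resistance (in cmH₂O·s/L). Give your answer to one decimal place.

Flow: 71 L/min ÷ 60 = 1.1833 L/s.
Raw = (PIP − Pplat) / flow = (40.4 − 15.5) / 1.1833 = 24.9 / 1.1833 = 21.043 cmH2O·s/L.

21.0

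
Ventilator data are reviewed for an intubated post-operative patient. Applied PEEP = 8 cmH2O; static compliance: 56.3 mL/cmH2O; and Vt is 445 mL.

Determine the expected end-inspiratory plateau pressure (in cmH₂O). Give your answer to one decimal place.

Pplat = PEEP + Vt / Cstat = 8 + 445 / 56.3 = 8 + 7.904 = 15.904 cmH2O.

15.9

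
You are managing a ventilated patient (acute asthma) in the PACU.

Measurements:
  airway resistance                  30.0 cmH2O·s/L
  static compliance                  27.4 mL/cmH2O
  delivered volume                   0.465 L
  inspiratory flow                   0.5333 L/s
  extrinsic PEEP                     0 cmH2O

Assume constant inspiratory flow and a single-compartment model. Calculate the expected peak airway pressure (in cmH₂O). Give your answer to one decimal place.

33.0

Equation of motion (constant flow): PIP = Vt/C + R·V̇ + PEEP.
PIP = 465/27.4 + 30.0×0.5333 + 0 = 16.971 + 15.999 + 0 = 32.97 cmH2O.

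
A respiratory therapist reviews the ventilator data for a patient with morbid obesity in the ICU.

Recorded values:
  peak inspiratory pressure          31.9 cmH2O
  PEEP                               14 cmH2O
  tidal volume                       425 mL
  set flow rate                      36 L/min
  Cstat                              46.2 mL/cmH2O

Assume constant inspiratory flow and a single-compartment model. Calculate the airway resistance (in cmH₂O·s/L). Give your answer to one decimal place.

Flow: 36 L/min ÷ 60 = 0.6 L/s.
Equation of motion (constant flow): PIP = Vt/C + R·V̇ + PEEP.
R·V̇ = PIP − Vt/C − PEEP = 31.9 − 425/46.2 − 14 = 31.9 − 9.199 − 14 = 8.701 cmH2O.
R = 8.701 / 0.6 = 14.502 cmH2O·s/L.

14.5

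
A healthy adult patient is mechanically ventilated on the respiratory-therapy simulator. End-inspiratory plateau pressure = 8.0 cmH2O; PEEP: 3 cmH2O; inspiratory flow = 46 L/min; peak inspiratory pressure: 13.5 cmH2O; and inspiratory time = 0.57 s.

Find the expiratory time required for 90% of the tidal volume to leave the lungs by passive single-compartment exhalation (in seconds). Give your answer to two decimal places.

Flow: 46 L/min ÷ 60 = 0.7667 L/s.
Vt = flow × Ti = 0.7667 L/s × 0.57 s × 1000 mL/L = 437.02 mL.
R = (PIP − Pplat)/V̇ = (13.5 − 8.0) / 0.7667 = 5.5/0.7667 = 7.174 cmH2O·s/L.
C = Vt/(Pplat − PEEP) = 437.02 / (8.0 − 3) = 437.02/5.0 = 87.404 mL/cmH2O.
τ = R × C = 7.174 × 0.0874 L/cmH2O = 0.627 s.
t = −τ·ln(1 − 0.90) = −0.627·ln(0.1) = 1.444 s.

1.44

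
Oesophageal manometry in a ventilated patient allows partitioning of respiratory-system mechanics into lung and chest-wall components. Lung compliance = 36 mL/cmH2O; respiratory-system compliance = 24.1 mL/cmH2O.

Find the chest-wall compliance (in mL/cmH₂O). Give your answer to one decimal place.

72.9

1/Ccw = 1/Crs − 1/CL.
1/Ccw = 1/24.1 − 1/36 = 0.01372.
Ccw = 72.886 mL/cmH2O.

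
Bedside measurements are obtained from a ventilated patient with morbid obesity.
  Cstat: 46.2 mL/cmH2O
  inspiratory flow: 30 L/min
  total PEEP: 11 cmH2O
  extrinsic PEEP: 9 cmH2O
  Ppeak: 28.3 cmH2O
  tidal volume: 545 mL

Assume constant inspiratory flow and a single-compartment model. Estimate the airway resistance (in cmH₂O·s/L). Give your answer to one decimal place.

11.0

Flow: 30 L/min ÷ 60 = 0.5 L/s.
Total PEEP = 11 cmH2O (set 9 + intrinsic 2); this is the baseline alveolar pressure.
Equation of motion (constant flow): PIP = Vt/C + R·V̇ + PEEP.
R·V̇ = PIP − Vt/C − PEEP = 28.3 − 545/46.2 − 11 = 28.3 − 11.797 − 11 = 5.503 cmH2O.
R = 5.503 / 0.5 = 11.006 cmH2O·s/L.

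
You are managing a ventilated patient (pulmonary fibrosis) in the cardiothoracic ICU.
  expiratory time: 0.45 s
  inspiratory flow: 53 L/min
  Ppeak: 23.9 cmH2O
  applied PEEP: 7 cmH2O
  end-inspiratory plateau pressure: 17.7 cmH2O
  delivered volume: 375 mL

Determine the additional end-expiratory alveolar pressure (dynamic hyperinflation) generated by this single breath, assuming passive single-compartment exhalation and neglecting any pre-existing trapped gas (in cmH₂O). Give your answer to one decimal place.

Flow: 53 L/min ÷ 60 = 0.8833 L/s.
R = (PIP − Pplat)/V̇ = (23.9 − 17.7) / 0.8833 = 6.2/0.8833 = 7.019 cmH2O·s/L.
C = Vt/(Pplat − PEEP) = 375.0 / (17.7 − 7) = 375.0/10.7 = 35.047 mL/cmH2O.
τ = R × C = 7.019 × 0.03505 L/cmH2O = 0.246 s.
Fraction remaining = e^(−Te/τ) = e^(−0.45/0.246) = 0.1605; trapped volume = 375.0 × 0.1605 = 60.188 mL.
Additional alveolar pressure from trapping ≈ V_trapped / C = 60.188 / 35.047 = 1.717 cmH2O.

1.7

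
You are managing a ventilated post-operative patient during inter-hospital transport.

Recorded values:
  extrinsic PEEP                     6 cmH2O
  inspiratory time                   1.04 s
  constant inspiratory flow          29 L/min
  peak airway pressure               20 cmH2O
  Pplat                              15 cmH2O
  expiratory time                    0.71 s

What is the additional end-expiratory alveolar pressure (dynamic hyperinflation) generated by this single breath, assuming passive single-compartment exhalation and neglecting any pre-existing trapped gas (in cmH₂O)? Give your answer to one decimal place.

Flow: 29 L/min ÷ 60 = 0.4833 L/s.
Vt = flow × Ti = 0.4833 L/s × 1.04 s × 1000 mL/L = 502.63 mL.
R = (PIP − Pplat)/V̇ = (20 − 15) / 0.4833 = 5.0/0.4833 = 10.346 cmH2O·s/L.
C = Vt/(Pplat − PEEP) = 502.63 / (15 − 6) = 502.63/9.0 = 55.848 mL/cmH2O.
τ = R × C = 10.346 × 0.05585 L/cmH2O = 0.5778 s.
Fraction remaining = e^(−Te/τ) = e^(−0.71/0.5778) = 0.2926; trapped volume = 502.63 × 0.2926 = 147.07 mL.
Additional alveolar pressure from trapping ≈ V_trapped / C = 147.07 / 55.848 = 2.633 cmH2O.

2.6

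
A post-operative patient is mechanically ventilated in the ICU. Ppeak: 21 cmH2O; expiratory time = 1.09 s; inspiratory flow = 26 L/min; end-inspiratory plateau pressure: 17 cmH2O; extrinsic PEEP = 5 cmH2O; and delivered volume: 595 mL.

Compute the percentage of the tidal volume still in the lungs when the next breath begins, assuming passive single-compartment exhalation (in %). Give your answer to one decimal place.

Flow: 26 L/min ÷ 60 = 0.4333 L/s.
R = (PIP − Pplat)/V̇ = (21 − 17) / 0.4333 = 4.0/0.4333 = 9.231 cmH2O·s/L.
C = Vt/(Pplat − PEEP) = 595.0 / (17 − 5) = 595.0/12.0 = 49.583 mL/cmH2O.
τ = R × C = 9.231 × 0.04958 L/cmH2O = 0.4577 s.
Fraction remaining at end-expiration = e^(−Te/τ) = e^(−1.09/0.4577) = 0.09241 → 9.241%.

9.2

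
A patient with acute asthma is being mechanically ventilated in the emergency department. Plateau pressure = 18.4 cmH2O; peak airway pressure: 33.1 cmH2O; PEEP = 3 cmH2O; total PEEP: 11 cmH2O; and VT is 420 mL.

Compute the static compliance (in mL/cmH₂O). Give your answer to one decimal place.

56.8

End-expiratory occlusion gives total PEEP = 11 cmH2O (intrinsic PEEP = 11 − 3 = 8). Use total PEEP for the elastic gradient.
Cstat = Vt / (Pplat − PEEPtotal) = 420 / (18.4 − 11) = 420 / 7.4 = 56.757 mL/cmH2O.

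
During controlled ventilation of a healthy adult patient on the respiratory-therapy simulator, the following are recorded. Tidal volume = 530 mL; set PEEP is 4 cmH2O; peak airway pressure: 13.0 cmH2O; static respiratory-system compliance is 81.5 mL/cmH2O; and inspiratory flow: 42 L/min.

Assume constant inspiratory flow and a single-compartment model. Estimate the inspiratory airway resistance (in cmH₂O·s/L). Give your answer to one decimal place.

Flow: 42 L/min ÷ 60 = 0.7 L/s.
Equation of motion (constant flow): PIP = Vt/C + R·V̇ + PEEP.
R·V̇ = PIP − Vt/C − PEEP = 13.0 − 530/81.5 − 4 = 13.0 − 6.503 − 4 = 2.497 cmH2O.
R = 2.497 / 0.7 = 3.567 cmH2O·s/L.

3.6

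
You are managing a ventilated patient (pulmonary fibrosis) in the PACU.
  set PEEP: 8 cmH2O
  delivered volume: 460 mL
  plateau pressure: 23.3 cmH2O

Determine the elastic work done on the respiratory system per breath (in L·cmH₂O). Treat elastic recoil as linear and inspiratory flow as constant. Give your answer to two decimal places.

Elastic work ≈ ½ × (Pplat − PEEP) × Vt = 0.5 × (23.3 − 8) × 0.460 L = 0.5 × 15.3 × 0.460 = 3.519 L·cmH2O.

3.52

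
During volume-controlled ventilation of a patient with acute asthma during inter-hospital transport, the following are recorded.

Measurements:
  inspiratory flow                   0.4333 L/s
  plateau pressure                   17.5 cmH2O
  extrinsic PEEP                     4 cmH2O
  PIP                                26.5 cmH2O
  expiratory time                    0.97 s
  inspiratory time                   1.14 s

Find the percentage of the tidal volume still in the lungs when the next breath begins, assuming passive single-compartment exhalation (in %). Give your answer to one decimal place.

Vt = flow × Ti = 0.4333 L/s × 1.14 s × 1000 mL/L = 493.96 mL.
R = (PIP − Pplat)/V̇ = (26.5 − 17.5) / 0.4333 = 9.0/0.4333 = 20.771 cmH2O·s/L.
C = Vt/(Pplat − PEEP) = 493.96 / (17.5 − 4) = 493.96/13.5 = 36.59 mL/cmH2O.
τ = R × C = 20.771 × 0.03659 L/cmH2O = 0.76 s.
Fraction remaining at end-expiration = e^(−Te/τ) = e^(−0.97/0.76) = 0.2791 → 27.91%.

27.9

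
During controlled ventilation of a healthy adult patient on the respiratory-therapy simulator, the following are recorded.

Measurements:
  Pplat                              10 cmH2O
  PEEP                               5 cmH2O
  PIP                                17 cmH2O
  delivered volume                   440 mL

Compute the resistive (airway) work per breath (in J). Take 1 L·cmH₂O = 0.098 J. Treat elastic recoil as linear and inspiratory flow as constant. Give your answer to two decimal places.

With constant inspiratory flow the resistive pressure is constant at PIP − Pplat = 17 − 10 = 7.0 cmH2O, so resistive work = 7.0 × 0.440 = 3.08 L·cmH2O.
× 0.098 J/(L·cmH2O) → 0.3018 J.

0.30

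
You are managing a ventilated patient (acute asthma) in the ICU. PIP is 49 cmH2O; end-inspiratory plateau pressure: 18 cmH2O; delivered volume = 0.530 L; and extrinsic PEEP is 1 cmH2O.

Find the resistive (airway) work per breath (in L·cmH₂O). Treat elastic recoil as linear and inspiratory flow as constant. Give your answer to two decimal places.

16.43

With constant inspiratory flow the resistive pressure is constant at PIP − Pplat = 49 − 18 = 31.0 cmH2O, so resistive work = 31.0 × 0.530 = 16.43 L·cmH2O.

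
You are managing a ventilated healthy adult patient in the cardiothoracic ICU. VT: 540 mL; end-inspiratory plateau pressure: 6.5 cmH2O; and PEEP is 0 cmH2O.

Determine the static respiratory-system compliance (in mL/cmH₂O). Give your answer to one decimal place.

Cstat = Vt / (Pplat − PEEP) = 540 / (6.5 − 0) = 540 / 6.5 = 83.077 mL/cmH2O.

83.1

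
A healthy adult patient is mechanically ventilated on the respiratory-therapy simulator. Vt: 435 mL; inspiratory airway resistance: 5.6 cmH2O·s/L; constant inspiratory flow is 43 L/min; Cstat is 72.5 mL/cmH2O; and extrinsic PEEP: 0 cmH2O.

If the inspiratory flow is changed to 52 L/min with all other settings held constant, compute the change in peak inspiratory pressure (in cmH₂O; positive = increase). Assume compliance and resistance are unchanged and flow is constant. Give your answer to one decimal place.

Flow: 43 L/min ÷ 60 = 0.7167 L/s.
New flow: 52 L/min ÷ 60 = 0.8667 L/s.
PIP = Vt/C + R·V̇ + PEEP (constant-flow equation of motion).
Only the resistive term changes: ΔPIP = R × ΔV̇ = 5.6 × (0.8667 − 0.7167) = 5.6 × 0.15 = 0.84 cmH2O.

0.8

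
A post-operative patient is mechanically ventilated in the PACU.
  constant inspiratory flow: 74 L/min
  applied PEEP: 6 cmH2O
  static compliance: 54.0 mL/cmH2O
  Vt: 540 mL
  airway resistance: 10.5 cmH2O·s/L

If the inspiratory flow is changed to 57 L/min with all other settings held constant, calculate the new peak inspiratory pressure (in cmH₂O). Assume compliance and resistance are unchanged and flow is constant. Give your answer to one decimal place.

26.0

Flow: 74 L/min ÷ 60 = 1.2333 L/s.
New flow: 57 L/min ÷ 60 = 0.95 L/s.
PIP = Vt/C + R·V̇ + PEEP (constant-flow equation of motion).
Only the resistive term changes: ΔPIP = R × ΔV̇ = 10.5 × (0.95 − 1.2333) = 10.5 × -0.2833 = -2.975 cmH2O.
Original PIP = 540/54.0 + 10.5×1.2333 + 6 = 28.95 cmH2O; new PIP = 28.95 + (-2.975) = 25.975 cmH2O.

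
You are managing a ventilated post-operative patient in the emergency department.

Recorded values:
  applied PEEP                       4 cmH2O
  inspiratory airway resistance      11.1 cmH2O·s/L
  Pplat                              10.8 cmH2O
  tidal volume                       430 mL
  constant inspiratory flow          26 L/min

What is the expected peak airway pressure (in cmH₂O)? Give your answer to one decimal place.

15.6

Flow: 26 L/min ÷ 60 = 0.4333 L/s.
PIP = Pplat + Raw × flow = 10.8 + 11.1 × 0.4333 = 10.8 + 4.81 = 15.61 cmH2O.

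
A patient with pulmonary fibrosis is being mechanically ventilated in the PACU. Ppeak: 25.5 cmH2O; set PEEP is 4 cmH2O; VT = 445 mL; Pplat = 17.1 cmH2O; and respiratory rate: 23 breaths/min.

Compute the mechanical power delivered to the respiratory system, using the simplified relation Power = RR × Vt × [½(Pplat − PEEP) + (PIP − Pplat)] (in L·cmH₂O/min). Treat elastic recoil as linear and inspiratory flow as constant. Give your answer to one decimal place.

153.0

Per-breath work = Vt × [½(Pplat−PEEP) + (PIP−Pplat)] = 0.445 × [0.5×13.1 + 8.4] = 0.445 × 14.95 = 6.653 L·cmH2O.
Power = 23 × 6.653 = 153.02 L·cmH2O/min.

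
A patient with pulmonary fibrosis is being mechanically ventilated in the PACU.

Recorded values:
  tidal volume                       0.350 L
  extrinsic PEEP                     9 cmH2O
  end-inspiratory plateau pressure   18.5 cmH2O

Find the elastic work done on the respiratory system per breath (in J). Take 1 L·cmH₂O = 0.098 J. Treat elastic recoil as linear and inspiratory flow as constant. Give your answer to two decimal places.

0.16

Elastic work ≈ ½ × (Pplat − PEEP) × Vt = 0.5 × (18.5 − 9) × 0.350 L = 0.5 × 9.5 × 0.350 = 1.663 L·cmH2O.
× 0.098 J/(L·cmH2O) → 0.163 J.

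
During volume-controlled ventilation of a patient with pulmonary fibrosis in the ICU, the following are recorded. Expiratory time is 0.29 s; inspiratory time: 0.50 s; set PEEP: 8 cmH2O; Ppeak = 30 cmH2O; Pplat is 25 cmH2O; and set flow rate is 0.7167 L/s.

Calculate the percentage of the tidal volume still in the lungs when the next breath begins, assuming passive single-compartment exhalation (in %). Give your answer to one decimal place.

13.9

Vt = flow × Ti = 0.7167 L/s × 0.50 s × 1000 mL/L = 358.35 mL.
R = (PIP − Pplat)/V̇ = (30 − 25) / 0.7167 = 5.0/0.7167 = 6.976 cmH2O·s/L.
C = Vt/(Pplat − PEEP) = 358.35 / (25 − 8) = 358.35/17.0 = 21.079 mL/cmH2O.
τ = R × C = 6.976 × 0.02108 L/cmH2O = 0.1471 s.
Fraction remaining at end-expiration = e^(−Te/τ) = e^(−0.29/0.1471) = 0.1393 → 13.93%.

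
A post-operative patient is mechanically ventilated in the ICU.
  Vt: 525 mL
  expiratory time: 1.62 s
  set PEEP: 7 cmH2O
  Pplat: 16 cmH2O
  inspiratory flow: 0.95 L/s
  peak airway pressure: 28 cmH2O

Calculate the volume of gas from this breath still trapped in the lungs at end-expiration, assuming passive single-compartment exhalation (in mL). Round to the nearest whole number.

R = (PIP − Pplat)/V̇ = (28 − 16) / 0.95 = 12.0/0.95 = 12.632 cmH2O·s/L.
C = Vt/(Pplat − PEEP) = 525.0 / (16 − 7) = 525.0/9.0 = 58.333 mL/cmH2O.
τ = R × C = 12.632 × 0.05833 L/cmH2O = 0.7368 s.
Fraction remaining = e^(−Te/τ) = e^(−1.62/0.7368) = 0.1109.
Trapped volume = 525.0 × 0.1109 = 58.223 mL.

58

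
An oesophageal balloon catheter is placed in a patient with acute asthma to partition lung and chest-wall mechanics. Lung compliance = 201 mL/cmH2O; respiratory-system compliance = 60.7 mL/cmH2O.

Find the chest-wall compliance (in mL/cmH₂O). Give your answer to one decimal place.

1/Ccw = 1/Crs − 1/CL.
1/Ccw = 1/60.7 − 1/201 = 0.0115.
Ccw = 86.957 mL/cmH2O.

87.0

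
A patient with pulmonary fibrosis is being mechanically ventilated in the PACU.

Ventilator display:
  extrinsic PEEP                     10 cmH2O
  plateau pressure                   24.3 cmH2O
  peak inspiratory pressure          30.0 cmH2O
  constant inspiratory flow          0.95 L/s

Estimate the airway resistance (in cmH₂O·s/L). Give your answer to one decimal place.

6.0

Raw = (PIP − Pplat) / flow = (30.0 − 24.3) / 0.95 = 5.7 / 0.95 = 6.0 cmH2O·s/L.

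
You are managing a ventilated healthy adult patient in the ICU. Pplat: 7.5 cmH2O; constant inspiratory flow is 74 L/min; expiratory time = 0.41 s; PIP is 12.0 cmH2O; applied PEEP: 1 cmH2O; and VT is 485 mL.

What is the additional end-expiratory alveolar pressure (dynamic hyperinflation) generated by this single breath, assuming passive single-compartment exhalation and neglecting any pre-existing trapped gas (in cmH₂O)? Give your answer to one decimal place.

Flow: 74 L/min ÷ 60 = 1.2333 L/s.
R = (PIP − Pplat)/V̇ = (12.0 − 7.5) / 1.2333 = 4.5/1.2333 = 3.649 cmH2O·s/L.
C = Vt/(Pplat − PEEP) = 485.0 / (7.5 − 1) = 485.0/6.5 = 74.615 mL/cmH2O.
τ = R × C = 3.649 × 0.07462 L/cmH2O = 0.2723 s.
Fraction remaining = e^(−Te/τ) = e^(−0.41/0.2723) = 0.2219; trapped volume = 485.0 × 0.2219 = 107.62 mL.
Additional alveolar pressure from trapping ≈ V_trapped / C = 107.62 / 74.615 = 1.442 cmH2O.

1.4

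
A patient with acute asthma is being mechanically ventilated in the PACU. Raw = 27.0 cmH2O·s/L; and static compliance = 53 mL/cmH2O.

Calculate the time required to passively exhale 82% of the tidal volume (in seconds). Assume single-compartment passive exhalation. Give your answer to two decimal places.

τ = R × C = 27.0 × 53 mL/cmH2O = 27.0 × 0.053 L/cmH2O = 1.431 s.
Exhaled fraction f = 1 − e^(−t/τ) → t = −τ·ln(1 − f) = −1.431·ln(0.18) = 2.454 s.

2.45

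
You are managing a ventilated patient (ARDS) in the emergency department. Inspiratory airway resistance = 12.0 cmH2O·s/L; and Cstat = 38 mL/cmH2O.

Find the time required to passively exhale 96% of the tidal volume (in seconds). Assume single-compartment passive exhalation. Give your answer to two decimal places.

τ = R × C = 12.0 × 38 mL/cmH2O = 12.0 × 0.038 L/cmH2O = 0.456 s.
Exhaled fraction f = 1 − e^(−t/τ) → t = −τ·ln(1 − f) = −0.456·ln(0.04) = 1.468 s.

1.47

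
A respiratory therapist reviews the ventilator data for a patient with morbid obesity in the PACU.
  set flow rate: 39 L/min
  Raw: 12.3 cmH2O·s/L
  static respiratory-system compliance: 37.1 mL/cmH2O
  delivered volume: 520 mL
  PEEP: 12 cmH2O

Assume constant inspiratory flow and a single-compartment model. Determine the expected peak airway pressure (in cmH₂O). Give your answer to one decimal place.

34.0

Flow: 39 L/min ÷ 60 = 0.65 L/s.
Equation of motion (constant flow): PIP = Vt/C + R·V̇ + PEEP.
PIP = 520/37.1 + 12.3×0.65 + 12 = 14.016 + 7.995 + 12 = 34.011 cmH2O.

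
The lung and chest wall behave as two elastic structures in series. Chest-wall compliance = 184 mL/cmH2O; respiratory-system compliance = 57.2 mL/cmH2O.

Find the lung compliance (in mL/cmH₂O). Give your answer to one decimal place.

1/CL = 1/Crs − 1/Ccw.
1/CL = 1/57.2 − 1/184 = 0.01205.
CL = 82.988 mL/cmH2O.

83.0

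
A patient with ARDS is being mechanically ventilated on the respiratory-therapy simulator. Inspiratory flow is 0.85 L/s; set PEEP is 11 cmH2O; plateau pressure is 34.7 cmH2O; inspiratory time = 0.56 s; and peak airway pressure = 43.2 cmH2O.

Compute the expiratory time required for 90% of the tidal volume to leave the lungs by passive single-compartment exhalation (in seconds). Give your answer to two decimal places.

Vt = flow × Ti = 0.85 L/s × 0.56 s × 1000 mL/L = 476.0 mL.
R = (PIP − Pplat)/V̇ = (43.2 − 34.7) / 0.85 = 8.5/0.85 = 10.0 cmH2O·s/L.
C = Vt/(Pplat − PEEP) = 476.0 / (34.7 − 11) = 476.0/23.7 = 20.084 mL/cmH2O.
τ = R × C = 10.0 × 0.02008 L/cmH2O = 0.2008 s.
t = −τ·ln(1 − 0.90) = −0.2008·ln(0.1) = 0.4624 s.

0.46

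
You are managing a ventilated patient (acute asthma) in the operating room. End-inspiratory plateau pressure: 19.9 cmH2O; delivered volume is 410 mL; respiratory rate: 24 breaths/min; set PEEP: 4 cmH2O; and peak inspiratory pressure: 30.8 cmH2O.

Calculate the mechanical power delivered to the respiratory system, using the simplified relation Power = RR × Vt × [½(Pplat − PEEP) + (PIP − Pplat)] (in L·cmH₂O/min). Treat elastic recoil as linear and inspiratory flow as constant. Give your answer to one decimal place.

Per-breath work = Vt × [½(Pplat−PEEP) + (PIP−Pplat)] = 0.410 × [0.5×15.9 + 10.9] = 0.410 × 18.85 = 7.729 L·cmH2O.
Power = 24 × 7.729 = 185.5 L·cmH2O/min.

185.5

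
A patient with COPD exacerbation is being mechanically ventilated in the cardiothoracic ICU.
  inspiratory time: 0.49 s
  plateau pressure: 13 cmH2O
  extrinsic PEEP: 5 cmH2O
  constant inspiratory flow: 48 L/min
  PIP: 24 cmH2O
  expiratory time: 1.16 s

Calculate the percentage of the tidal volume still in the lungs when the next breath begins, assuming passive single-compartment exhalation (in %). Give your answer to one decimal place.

Flow: 48 L/min ÷ 60 = 0.8 L/s.
Vt = flow × Ti = 0.8 L/s × 0.49 s × 1000 mL/L = 392.0 mL.
R = (PIP − Pplat)/V̇ = (24 − 13) / 0.8 = 11.0/0.8 = 13.75 cmH2O·s/L.
C = Vt/(Pplat − PEEP) = 392.0 / (13 − 5) = 392.0/8.0 = 49.0 mL/cmH2O.
τ = R × C = 13.75 × 0.049 L/cmH2O = 0.6738 s.
Fraction remaining at end-expiration = e^(−Te/τ) = e^(−1.16/0.6738) = 0.1788 → 17.88%.

17.9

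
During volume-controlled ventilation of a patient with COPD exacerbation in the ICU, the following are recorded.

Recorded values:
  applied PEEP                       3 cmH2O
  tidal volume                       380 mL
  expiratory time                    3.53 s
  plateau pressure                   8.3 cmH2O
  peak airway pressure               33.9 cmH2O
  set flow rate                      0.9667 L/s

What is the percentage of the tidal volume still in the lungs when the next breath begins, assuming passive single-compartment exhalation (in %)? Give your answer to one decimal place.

15.6

R = (PIP − Pplat)/V̇ = (33.9 − 8.3) / 0.9667 = 25.6/0.9667 = 26.482 cmH2O·s/L.
C = Vt/(Pplat − PEEP) = 380.0 / (8.3 − 3) = 380.0/5.3 = 71.698 mL/cmH2O.
τ = R × C = 26.482 × 0.0717 L/cmH2O = 1.899 s.
Fraction remaining at end-expiration = e^(−Te/τ) = e^(−3.53/1.899) = 0.1558 → 15.58%.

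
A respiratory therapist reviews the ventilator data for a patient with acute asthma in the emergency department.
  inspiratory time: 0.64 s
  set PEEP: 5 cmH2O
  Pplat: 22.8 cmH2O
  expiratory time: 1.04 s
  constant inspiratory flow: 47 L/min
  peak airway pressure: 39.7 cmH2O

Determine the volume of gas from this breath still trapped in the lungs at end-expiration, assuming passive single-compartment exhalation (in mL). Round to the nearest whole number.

Flow: 47 L/min ÷ 60 = 0.7833 L/s.
Vt = flow × Ti = 0.7833 L/s × 0.64 s × 1000 mL/L = 501.31 mL.
R = (PIP − Pplat)/V̇ = (39.7 − 22.8) / 0.7833 = 16.9/0.7833 = 21.575 cmH2O·s/L.
C = Vt/(Pplat − PEEP) = 501.31 / (22.8 − 5) = 501.31/17.8 = 28.163 mL/cmH2O.
τ = R × C = 21.575 × 0.02816 L/cmH2O = 0.6076 s.
Fraction remaining = e^(−Te/τ) = e^(−1.04/0.6076) = 0.1806.
Trapped volume = 501.31 × 0.1806 = 90.537 mL.

91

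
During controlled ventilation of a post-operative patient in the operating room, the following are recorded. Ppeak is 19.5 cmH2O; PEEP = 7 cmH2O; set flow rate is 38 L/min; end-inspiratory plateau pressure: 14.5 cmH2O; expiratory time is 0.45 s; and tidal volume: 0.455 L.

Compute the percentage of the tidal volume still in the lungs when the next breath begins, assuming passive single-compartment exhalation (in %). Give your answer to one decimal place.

39.1

Flow: 38 L/min ÷ 60 = 0.6333 L/s.
R = (PIP − Pplat)/V̇ = (19.5 − 14.5) / 0.6333 = 5.0/0.6333 = 7.895 cmH2O·s/L.
C = Vt/(Pplat − PEEP) = 455.0 / (14.5 − 7) = 455.0/7.5 = 60.667 mL/cmH2O.
τ = R × C = 7.895 × 0.06067 L/cmH2O = 0.479 s.
Fraction remaining at end-expiration = e^(−Te/τ) = e^(−0.45/0.479) = 0.3908 → 39.08%.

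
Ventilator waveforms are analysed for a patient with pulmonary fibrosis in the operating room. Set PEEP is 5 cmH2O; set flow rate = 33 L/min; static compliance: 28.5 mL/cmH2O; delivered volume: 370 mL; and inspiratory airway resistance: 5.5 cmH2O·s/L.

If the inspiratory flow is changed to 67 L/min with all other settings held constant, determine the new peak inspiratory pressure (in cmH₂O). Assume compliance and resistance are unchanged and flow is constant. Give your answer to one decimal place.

Flow: 33 L/min ÷ 60 = 0.55 L/s.
New flow: 67 L/min ÷ 60 = 1.1167 L/s.
PIP = Vt/C + R·V̇ + PEEP (constant-flow equation of motion).
Only the resistive term changes: ΔPIP = R × ΔV̇ = 5.5 × (1.1167 − 0.55) = 5.5 × 0.5667 = 3.117 cmH2O.
Original PIP = 370/28.5 + 5.5×0.55 + 5 = 21.007 cmH2O; new PIP = 21.007 + (3.117) = 24.124 cmH2O.

24.1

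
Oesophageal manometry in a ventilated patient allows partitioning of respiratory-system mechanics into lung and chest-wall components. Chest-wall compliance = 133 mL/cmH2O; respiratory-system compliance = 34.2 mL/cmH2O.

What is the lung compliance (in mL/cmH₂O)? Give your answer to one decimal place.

1/CL = 1/Crs − 1/Ccw.
1/CL = 1/34.2 − 1/133 = 0.02172.
CL = 46.041 mL/cmH2O.

46.0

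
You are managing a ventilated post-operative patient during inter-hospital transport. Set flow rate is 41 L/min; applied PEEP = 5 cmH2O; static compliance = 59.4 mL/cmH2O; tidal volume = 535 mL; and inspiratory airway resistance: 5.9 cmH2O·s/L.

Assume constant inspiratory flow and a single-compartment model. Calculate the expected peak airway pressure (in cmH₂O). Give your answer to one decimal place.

18.0

Flow: 41 L/min ÷ 60 = 0.6833 L/s.
Equation of motion (constant flow): PIP = Vt/C + R·V̇ + PEEP.
PIP = 535/59.4 + 5.9×0.6833 + 5 = 9.007 + 4.031 + 5 = 18.038 cmH2O.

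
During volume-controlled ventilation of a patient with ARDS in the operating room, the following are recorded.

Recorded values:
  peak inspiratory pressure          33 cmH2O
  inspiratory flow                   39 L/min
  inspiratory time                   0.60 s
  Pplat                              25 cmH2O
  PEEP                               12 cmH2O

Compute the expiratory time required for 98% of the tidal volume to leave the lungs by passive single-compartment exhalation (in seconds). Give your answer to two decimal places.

1.44

Flow: 39 L/min ÷ 60 = 0.65 L/s.
Vt = flow × Ti = 0.65 L/s × 0.60 s × 1000 mL/L = 390.0 mL.
R = (PIP − Pplat)/V̇ = (33 − 25) / 0.65 = 8.0/0.65 = 12.308 cmH2O·s/L.
C = Vt/(Pplat − PEEP) = 390.0 / (25 − 12) = 390.0/13.0 = 30.0 mL/cmH2O.
τ = R × C = 12.308 × 0.03 L/cmH2O = 0.3692 s.
t = −τ·ln(1 − 0.98) = −0.3692·ln(0.02) = 1.444 s.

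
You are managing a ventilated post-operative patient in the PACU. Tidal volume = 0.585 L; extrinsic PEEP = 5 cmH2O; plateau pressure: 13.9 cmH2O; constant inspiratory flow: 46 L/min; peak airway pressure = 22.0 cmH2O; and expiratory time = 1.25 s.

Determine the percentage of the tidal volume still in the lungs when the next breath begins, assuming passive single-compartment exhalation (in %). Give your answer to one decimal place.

Flow: 46 L/min ÷ 60 = 0.7667 L/s.
R = (PIP − Pplat)/V̇ = (22.0 − 13.9) / 0.7667 = 8.1/0.7667 = 10.565 cmH2O·s/L.
C = Vt/(Pplat − PEEP) = 585.0 / (13.9 − 5) = 585.0/8.9 = 65.73 mL/cmH2O.
τ = R × C = 10.565 × 0.06573 L/cmH2O = 0.6944 s.
Fraction remaining at end-expiration = e^(−Te/τ) = e^(−1.25/0.6944) = 0.1653 → 16.53%.

16.5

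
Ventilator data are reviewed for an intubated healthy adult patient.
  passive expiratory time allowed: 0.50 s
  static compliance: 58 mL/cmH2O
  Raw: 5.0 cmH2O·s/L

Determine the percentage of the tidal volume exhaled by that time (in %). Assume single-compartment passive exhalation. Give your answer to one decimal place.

82.2

τ = R × C = 5.0 × 58 mL/cmH2O = 5.0 × 0.058 L/cmH2O = 0.29 s.
Passive exhalation: V(t)/V₀ = e^(−t/τ) = e^(−0.50/0.29) = 0.1783.
Fraction exhaled = 1 − 0.1783 = 0.8217 → 82.17%.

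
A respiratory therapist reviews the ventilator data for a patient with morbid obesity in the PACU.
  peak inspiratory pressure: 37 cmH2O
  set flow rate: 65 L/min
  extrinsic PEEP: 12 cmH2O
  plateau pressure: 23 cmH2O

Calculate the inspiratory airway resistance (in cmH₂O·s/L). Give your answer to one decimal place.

Flow: 65 L/min ÷ 60 = 1.0833 L/s.
Raw = (PIP − Pplat) / flow = (37 − 23) / 1.0833 = 14.0 / 1.0833 = 12.923 cmH2O·s/L.

12.9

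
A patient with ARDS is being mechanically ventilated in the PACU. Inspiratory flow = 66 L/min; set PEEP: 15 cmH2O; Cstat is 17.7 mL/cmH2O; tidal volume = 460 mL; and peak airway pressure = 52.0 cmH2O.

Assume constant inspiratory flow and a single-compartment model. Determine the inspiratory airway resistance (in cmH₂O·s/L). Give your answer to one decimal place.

Flow: 66 L/min ÷ 60 = 1.1 L/s.
Equation of motion (constant flow): PIP = Vt/C + R·V̇ + PEEP.
R·V̇ = PIP − Vt/C − PEEP = 52.0 − 460/17.7 − 15 = 52.0 − 25.989 − 15 = 11.011 cmH2O.
R = 11.011 / 1.1 = 10.01 cmH2O·s/L.

10.0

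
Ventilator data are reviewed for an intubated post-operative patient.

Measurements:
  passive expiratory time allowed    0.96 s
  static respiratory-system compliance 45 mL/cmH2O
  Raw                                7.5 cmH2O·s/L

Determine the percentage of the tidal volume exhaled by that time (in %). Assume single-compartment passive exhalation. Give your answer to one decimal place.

94.2

τ = R × C = 7.5 × 45 mL/cmH2O = 7.5 × 0.045 L/cmH2O = 0.3375 s.
Passive exhalation: V(t)/V₀ = e^(−t/τ) = e^(−0.96/0.3375) = 0.05817.
Fraction exhaled = 1 − 0.05817 = 0.9418 → 94.18%.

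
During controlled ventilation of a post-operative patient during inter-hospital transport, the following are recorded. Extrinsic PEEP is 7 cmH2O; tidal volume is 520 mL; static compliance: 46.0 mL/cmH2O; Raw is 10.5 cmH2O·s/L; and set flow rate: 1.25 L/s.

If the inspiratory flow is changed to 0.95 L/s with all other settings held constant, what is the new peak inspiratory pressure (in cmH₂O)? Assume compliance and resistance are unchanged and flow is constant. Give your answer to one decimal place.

28.3

PIP = Vt/C + R·V̇ + PEEP (constant-flow equation of motion).
Only the resistive term changes: ΔPIP = R × ΔV̇ = 10.5 × (0.95 − 1.25) = 10.5 × -0.3 = -3.15 cmH2O.
Original PIP = 520/46.0 + 10.5×1.25 + 7 = 31.429 cmH2O; new PIP = 31.429 + (-3.15) = 28.279 cmH2O.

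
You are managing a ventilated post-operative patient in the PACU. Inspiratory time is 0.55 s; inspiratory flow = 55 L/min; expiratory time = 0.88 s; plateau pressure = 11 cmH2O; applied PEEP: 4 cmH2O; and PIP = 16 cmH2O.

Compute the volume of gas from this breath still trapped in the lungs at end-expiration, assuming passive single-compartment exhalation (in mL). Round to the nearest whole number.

54

Flow: 55 L/min ÷ 60 = 0.9167 L/s.
Vt = flow × Ti = 0.9167 L/s × 0.55 s × 1000 mL/L = 504.19 mL.
R = (PIP − Pplat)/V̇ = (16 − 11) / 0.9167 = 5.0/0.9167 = 5.454 cmH2O·s/L.
C = Vt/(Pplat − PEEP) = 504.19 / (11 − 4) = 504.19/7.0 = 72.027 mL/cmH2O.
τ = R × C = 5.454 × 0.07203 L/cmH2O = 0.3929 s.
Fraction remaining = e^(−Te/τ) = e^(−0.88/0.3929) = 0.1065.
Trapped volume = 504.19 × 0.1065 = 53.696 mL.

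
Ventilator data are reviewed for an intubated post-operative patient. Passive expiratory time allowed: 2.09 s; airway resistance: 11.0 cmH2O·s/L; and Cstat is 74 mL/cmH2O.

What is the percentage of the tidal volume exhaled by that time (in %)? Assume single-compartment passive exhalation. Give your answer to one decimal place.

τ = R × C = 11.0 × 74 mL/cmH2O = 11.0 × 0.074 L/cmH2O = 0.814 s.
Passive exhalation: V(t)/V₀ = e^(−t/τ) = e^(−2.09/0.814) = 0.07672.
Fraction exhaled = 1 − 0.07672 = 0.9233 → 92.33%.

92.3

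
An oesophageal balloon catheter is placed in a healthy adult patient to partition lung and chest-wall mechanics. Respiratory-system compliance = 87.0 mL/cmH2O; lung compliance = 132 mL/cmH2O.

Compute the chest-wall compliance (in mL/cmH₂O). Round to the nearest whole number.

1/Ccw = 1/Crs − 1/CL.
1/Ccw = 1/87.0 − 1/132 = 0.003918.
Ccw = 255.23 mL/cmH2O.

255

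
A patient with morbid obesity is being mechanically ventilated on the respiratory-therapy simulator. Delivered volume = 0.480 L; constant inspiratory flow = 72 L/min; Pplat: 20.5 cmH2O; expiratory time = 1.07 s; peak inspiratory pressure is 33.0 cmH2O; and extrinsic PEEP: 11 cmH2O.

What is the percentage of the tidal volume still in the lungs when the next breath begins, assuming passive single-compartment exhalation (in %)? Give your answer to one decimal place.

Flow: 72 L/min ÷ 60 = 1.2 L/s.
R = (PIP − Pplat)/V̇ = (33.0 − 20.5) / 1.2 = 12.5/1.2 = 10.417 cmH2O·s/L.
C = Vt/(Pplat − PEEP) = 480.0 / (20.5 − 11) = 480.0/9.5 = 50.526 mL/cmH2O.
τ = R × C = 10.417 × 0.05053 L/cmH2O = 0.5264 s.
Fraction remaining at end-expiration = e^(−Te/τ) = e^(−1.07/0.5264) = 0.131 → 13.1%.

13.1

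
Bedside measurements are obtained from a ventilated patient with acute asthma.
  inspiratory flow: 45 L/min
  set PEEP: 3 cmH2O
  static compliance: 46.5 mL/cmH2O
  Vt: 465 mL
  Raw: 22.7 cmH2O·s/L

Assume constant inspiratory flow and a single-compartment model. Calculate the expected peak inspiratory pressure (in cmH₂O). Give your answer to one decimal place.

30.0

Flow: 45 L/min ÷ 60 = 0.75 L/s.
Equation of motion (constant flow): PIP = Vt/C + R·V̇ + PEEP.
PIP = 465/46.5 + 22.7×0.75 + 3 = 10.0 + 17.025 + 3 = 30.025 cmH2O.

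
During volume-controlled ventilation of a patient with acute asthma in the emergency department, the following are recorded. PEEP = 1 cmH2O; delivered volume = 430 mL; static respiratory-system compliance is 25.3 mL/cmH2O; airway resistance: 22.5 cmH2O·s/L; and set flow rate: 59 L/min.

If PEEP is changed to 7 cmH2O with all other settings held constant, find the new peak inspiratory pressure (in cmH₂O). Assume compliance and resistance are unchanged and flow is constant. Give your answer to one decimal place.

Flow: 59 L/min ÷ 60 = 0.9833 L/s.
PIP = Vt/C + R·V̇ + PEEP (constant-flow equation of motion).
Only the baseline term changes: ΔPIP = ΔPEEP = 7 − 1 = 6.0 cmH2O.
Original PIP = 430/25.3 + 22.5×0.9833 + 1 = 40.12 cmH2O; new PIP = 40.12 + (6.0) = 46.12 cmH2O.

46.1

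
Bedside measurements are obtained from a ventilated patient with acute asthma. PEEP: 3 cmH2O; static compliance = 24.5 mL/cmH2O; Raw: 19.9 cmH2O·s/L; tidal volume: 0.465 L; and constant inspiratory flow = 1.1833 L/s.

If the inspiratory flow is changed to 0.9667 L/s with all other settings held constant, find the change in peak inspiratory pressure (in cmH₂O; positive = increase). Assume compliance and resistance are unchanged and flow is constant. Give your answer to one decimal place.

-4.3

PIP = Vt/C + R·V̇ + PEEP (constant-flow equation of motion).
Only the resistive term changes: ΔPIP = R × ΔV̇ = 19.9 × (0.9667 − 1.1833) = 19.9 × -0.2166 = -4.31 cmH2O.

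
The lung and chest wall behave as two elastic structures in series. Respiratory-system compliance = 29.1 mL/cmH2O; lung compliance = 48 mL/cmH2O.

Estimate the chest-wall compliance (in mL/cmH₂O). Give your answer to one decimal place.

73.9

1/Ccw = 1/Crs − 1/CL.
1/Ccw = 1/29.1 − 1/48 = 0.01353.
Ccw = 73.91 mL/cmH2O.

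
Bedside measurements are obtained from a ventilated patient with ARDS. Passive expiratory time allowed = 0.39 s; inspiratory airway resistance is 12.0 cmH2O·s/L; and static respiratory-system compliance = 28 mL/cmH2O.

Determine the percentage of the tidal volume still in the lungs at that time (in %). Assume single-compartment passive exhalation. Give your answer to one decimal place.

τ = R × C = 12.0 × 28 mL/cmH2O = 12.0 × 0.028 L/cmH2O = 0.336 s.
Passive exhalation: V(t)/V₀ = e^(−t/τ) = e^(−0.39/0.336) = 0.3133.
Fraction remaining = 0.3133 → 31.33%.

31.3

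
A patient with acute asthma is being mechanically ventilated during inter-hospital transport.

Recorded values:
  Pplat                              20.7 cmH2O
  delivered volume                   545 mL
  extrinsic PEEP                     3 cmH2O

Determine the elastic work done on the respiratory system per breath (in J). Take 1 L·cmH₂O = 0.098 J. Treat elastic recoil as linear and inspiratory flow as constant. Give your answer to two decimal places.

0.47

Elastic work ≈ ½ × (Pplat − PEEP) × Vt = 0.5 × (20.7 − 3) × 0.545 L = 0.5 × 17.7 × 0.545 = 4.823 L·cmH2O.
× 0.098 J/(L·cmH2O) → 0.4727 J.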